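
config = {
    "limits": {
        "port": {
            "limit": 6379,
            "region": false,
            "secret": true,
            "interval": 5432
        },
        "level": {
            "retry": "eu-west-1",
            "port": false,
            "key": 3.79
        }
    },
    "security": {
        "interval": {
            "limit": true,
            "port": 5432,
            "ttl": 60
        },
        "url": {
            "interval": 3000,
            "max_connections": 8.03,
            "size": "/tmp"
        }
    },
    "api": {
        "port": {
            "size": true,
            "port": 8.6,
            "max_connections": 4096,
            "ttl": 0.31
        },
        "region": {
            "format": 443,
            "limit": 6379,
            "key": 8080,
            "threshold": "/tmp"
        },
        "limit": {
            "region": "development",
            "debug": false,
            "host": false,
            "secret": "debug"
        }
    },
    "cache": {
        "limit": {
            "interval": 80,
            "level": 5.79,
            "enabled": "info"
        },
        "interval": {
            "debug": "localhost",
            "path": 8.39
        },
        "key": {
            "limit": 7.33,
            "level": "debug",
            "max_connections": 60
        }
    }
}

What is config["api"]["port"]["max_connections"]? 4096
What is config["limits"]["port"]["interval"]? 5432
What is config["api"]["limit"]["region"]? "development"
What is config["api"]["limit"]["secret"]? "debug"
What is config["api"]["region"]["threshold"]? "/tmp"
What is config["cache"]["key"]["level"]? "debug"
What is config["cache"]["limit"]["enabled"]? "info"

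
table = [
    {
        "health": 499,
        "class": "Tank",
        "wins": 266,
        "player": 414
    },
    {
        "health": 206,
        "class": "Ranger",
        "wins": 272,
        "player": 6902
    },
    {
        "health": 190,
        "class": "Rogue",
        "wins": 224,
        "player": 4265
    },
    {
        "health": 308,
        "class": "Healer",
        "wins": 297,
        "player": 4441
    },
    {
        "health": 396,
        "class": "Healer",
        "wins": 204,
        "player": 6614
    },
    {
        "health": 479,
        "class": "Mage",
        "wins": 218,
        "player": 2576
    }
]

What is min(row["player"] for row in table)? 414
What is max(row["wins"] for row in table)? 297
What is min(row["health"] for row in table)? 190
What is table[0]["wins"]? 266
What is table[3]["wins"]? 297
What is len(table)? 6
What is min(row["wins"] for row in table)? 204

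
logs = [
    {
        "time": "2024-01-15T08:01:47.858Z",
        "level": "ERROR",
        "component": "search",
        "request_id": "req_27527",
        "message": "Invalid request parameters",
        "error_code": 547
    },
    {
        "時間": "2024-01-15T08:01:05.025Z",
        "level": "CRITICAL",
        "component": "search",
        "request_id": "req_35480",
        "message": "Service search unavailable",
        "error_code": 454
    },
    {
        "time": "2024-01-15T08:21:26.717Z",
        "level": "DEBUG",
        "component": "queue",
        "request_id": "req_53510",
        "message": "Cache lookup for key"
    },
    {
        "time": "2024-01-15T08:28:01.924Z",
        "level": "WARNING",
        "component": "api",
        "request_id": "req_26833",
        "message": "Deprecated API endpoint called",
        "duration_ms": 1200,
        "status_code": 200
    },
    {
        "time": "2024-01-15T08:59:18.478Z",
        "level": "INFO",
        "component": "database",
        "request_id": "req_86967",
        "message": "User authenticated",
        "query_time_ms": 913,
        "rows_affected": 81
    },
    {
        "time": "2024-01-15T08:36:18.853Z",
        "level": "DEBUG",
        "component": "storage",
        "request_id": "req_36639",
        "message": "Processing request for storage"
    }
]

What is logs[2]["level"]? "DEBUG"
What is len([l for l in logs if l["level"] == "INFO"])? 1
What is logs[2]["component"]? "queue"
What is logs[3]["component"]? "api"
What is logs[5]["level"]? "DEBUG"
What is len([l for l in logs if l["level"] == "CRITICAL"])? 1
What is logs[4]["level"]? "INFO"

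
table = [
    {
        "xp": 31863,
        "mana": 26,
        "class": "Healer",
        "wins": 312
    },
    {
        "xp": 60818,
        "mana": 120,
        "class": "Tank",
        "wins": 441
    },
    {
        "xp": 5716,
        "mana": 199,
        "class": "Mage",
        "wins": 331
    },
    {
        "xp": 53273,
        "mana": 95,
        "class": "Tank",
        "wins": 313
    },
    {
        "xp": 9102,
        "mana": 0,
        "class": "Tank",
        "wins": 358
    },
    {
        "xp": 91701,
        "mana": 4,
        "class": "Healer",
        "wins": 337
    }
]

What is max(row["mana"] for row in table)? 199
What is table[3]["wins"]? 313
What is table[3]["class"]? "Tank"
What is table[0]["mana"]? 26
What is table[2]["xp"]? 5716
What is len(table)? 6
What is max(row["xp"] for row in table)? 91701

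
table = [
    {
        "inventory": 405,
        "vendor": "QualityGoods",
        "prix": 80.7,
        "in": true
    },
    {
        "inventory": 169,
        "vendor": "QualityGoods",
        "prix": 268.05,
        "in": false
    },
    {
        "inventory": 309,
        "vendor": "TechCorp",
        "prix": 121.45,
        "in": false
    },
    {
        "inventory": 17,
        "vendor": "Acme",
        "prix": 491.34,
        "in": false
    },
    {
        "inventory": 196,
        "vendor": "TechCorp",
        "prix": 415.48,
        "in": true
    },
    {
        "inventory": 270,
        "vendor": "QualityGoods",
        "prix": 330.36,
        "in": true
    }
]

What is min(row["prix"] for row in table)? 80.7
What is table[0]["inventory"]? 405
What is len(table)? 6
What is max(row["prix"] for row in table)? 491.34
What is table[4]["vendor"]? "TechCorp"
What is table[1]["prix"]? 268.05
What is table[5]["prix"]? 330.36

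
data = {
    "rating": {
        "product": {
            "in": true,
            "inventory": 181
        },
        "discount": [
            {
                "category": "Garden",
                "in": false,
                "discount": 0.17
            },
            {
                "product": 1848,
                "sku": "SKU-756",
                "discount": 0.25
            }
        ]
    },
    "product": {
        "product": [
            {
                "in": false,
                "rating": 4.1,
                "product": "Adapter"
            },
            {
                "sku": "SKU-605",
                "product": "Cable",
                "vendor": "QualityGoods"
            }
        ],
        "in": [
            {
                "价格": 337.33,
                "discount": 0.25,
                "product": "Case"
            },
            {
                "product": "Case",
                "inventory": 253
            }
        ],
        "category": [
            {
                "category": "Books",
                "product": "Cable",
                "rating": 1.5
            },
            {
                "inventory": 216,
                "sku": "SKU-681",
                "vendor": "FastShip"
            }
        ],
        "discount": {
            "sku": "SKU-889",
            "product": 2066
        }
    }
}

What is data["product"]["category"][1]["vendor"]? "FastShip"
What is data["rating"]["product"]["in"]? True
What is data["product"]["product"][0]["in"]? False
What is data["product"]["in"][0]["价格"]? 337.33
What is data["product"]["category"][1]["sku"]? "SKU-681"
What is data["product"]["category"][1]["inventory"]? 216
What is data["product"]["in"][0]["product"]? "Case"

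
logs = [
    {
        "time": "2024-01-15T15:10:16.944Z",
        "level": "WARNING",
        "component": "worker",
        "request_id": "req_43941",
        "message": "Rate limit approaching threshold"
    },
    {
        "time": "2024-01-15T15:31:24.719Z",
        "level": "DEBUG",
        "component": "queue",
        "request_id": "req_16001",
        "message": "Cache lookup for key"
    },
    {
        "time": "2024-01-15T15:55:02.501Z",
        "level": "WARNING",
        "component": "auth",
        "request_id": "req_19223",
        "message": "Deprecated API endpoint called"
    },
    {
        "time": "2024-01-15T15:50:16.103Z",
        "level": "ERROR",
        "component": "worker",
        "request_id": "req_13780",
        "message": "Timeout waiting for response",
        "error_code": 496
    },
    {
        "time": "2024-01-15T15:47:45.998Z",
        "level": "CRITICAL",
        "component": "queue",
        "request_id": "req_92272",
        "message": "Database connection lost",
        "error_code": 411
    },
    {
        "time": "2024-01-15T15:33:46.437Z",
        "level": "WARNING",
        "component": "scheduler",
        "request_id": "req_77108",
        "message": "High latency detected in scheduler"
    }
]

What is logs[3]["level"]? "ERROR"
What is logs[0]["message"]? "Rate limit approaching threshold"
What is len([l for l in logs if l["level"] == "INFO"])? 0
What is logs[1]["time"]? "2024-01-15T15:31:24.719Z"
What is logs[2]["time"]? "2024-01-15T15:55:02.501Z"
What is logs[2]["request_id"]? "req_19223"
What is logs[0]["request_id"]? "req_43941"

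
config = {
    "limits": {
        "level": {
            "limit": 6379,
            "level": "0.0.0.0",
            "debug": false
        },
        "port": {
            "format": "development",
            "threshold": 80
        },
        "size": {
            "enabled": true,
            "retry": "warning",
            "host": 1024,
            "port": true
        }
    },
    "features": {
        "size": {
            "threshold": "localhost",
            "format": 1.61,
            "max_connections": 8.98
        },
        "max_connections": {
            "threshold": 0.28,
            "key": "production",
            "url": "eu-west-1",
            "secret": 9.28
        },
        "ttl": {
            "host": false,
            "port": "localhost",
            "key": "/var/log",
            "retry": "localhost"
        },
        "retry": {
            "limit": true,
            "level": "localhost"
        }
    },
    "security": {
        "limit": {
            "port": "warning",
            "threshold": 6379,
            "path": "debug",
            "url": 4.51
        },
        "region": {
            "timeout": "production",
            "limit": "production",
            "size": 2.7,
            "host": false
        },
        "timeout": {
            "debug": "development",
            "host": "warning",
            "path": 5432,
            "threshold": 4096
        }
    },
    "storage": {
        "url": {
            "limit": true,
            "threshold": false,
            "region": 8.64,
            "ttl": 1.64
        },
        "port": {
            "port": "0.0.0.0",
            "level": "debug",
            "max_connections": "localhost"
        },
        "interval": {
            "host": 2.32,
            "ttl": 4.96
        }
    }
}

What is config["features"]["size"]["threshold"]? "localhost"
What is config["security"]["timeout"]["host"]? "warning"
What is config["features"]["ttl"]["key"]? "/var/log"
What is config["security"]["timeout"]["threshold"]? 4096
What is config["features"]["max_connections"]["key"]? "production"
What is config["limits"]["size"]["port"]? True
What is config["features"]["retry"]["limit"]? True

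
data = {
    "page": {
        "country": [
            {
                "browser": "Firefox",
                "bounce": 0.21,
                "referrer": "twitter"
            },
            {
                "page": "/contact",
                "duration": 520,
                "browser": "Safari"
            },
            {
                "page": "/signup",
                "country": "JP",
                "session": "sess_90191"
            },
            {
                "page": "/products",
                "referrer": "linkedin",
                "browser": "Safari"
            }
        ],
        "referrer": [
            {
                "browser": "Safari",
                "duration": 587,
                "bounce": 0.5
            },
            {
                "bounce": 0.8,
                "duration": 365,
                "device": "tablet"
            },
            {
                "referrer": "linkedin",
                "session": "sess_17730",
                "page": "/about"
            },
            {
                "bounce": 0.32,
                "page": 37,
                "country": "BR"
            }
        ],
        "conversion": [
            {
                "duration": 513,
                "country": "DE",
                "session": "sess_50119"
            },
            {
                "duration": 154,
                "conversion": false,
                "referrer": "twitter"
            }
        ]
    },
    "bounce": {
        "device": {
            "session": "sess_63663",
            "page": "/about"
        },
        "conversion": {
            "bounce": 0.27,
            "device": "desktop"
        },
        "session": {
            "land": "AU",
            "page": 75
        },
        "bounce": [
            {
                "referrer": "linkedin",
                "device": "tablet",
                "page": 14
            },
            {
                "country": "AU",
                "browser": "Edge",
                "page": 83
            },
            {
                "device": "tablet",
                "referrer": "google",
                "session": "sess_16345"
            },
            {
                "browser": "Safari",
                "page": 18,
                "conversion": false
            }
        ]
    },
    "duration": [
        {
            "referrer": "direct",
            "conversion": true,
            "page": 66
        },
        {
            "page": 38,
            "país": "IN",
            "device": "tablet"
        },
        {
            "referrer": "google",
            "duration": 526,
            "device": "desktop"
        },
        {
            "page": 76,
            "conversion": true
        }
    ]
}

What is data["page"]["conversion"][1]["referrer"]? "twitter"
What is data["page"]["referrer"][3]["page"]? 37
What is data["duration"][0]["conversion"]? True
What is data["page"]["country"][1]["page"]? "/contact"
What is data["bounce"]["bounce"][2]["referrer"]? "google"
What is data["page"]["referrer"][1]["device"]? "tablet"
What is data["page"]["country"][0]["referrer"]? "twitter"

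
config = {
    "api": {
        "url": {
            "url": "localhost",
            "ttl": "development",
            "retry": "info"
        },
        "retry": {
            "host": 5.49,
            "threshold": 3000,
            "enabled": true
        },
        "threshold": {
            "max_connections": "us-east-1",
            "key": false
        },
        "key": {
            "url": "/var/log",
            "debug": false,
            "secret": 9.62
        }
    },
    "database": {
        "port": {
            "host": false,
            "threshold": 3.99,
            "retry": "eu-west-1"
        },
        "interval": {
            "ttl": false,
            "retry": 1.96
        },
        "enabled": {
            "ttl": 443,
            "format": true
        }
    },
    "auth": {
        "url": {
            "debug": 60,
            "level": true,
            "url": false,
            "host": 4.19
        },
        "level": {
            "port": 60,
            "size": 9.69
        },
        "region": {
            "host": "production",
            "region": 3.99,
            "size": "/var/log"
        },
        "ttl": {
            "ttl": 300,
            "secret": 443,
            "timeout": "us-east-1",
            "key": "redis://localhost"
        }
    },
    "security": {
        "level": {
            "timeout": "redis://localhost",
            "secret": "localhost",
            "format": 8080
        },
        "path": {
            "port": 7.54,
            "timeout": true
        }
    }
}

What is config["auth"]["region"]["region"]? 3.99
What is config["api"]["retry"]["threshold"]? 3000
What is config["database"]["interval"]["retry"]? 1.96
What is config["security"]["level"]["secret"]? "localhost"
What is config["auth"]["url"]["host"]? 4.19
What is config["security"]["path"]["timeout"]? True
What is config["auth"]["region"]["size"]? "/var/log"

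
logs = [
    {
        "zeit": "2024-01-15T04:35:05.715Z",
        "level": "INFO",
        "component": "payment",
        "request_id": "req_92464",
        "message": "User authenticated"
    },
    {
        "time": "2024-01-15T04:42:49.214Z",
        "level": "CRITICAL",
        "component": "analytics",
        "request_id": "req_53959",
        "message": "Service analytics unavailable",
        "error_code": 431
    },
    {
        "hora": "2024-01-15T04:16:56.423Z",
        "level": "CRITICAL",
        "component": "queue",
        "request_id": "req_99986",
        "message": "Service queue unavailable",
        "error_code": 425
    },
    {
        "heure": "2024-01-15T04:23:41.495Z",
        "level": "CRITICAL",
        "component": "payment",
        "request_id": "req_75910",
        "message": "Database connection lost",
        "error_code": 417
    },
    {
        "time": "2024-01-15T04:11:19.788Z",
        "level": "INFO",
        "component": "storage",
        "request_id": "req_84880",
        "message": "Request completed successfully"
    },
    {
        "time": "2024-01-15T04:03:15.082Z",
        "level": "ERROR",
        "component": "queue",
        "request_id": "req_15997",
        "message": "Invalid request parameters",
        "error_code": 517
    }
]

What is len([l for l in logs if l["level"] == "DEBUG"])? 0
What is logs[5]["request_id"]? "req_15997"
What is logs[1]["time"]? "2024-01-15T04:42:49.214Z"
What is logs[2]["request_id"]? "req_99986"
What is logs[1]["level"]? "CRITICAL"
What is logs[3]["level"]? "CRITICAL"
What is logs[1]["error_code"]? 431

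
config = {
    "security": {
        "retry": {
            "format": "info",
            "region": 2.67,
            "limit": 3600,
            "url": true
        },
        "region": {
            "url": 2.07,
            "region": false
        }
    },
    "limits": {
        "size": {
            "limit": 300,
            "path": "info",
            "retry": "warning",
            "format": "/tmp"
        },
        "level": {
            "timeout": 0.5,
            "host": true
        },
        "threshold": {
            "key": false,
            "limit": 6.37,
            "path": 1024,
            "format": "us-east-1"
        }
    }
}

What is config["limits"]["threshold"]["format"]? "us-east-1"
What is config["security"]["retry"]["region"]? 2.67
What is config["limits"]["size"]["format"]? "/tmp"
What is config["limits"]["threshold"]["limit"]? 6.37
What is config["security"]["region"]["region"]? False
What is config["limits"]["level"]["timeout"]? 0.5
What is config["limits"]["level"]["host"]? True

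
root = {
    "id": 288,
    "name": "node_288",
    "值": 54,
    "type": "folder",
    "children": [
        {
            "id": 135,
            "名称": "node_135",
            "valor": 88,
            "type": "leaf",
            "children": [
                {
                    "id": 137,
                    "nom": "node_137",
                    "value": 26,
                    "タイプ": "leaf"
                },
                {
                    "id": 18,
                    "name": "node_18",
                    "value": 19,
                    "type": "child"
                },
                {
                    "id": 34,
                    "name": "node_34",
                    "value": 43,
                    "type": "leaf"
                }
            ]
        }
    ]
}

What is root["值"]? 54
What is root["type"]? "folder"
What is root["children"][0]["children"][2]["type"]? "leaf"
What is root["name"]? "node_288"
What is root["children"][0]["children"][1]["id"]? 18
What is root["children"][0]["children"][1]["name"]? "node_18"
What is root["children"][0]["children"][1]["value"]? 19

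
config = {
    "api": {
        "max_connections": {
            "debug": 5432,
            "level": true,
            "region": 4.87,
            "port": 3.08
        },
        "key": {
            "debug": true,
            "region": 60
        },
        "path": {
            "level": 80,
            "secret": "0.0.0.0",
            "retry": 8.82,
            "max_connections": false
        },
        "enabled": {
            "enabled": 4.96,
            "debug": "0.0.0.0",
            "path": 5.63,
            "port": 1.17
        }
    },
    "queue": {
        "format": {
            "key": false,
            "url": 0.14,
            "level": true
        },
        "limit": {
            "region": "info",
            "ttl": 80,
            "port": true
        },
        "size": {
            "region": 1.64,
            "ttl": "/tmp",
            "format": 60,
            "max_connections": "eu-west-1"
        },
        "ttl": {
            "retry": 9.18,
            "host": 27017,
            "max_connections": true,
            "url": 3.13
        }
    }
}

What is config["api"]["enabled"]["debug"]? "0.0.0.0"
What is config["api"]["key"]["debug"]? True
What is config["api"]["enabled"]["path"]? 5.63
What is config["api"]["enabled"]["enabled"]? 4.96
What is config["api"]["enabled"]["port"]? 1.17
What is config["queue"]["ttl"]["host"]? 27017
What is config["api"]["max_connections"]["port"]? 3.08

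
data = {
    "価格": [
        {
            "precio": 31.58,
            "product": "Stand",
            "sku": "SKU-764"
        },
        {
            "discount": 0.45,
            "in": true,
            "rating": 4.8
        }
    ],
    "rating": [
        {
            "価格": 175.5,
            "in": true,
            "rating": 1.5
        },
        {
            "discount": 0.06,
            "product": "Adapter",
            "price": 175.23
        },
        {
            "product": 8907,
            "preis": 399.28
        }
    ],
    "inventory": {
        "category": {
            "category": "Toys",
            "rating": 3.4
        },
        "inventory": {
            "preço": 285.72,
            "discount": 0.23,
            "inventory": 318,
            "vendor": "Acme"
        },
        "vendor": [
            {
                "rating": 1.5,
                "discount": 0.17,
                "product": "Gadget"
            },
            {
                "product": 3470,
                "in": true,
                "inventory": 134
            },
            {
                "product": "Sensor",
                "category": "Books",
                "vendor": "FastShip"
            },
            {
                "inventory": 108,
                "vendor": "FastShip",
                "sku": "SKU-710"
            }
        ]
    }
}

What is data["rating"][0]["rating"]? 1.5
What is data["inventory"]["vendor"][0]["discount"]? 0.17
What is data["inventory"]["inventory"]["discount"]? 0.23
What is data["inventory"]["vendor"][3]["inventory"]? 108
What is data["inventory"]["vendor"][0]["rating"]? 1.5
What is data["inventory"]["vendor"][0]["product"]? "Gadget"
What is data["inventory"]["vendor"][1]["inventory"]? 134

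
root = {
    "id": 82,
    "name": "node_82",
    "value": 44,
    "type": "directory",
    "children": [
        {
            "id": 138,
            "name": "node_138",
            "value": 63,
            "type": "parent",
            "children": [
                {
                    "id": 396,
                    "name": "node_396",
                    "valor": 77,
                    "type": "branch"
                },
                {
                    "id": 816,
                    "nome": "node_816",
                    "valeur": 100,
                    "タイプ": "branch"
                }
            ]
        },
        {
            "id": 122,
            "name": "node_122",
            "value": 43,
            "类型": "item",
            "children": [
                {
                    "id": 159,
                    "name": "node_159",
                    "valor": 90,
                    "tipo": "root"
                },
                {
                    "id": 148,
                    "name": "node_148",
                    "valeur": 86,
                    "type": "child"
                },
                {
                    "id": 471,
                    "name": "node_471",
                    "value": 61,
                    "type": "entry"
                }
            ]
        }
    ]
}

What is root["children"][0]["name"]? "node_138"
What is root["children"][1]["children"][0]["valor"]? 90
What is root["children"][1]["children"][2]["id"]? 471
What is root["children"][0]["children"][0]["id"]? 396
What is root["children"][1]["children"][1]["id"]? 148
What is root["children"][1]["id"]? 122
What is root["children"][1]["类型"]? "item"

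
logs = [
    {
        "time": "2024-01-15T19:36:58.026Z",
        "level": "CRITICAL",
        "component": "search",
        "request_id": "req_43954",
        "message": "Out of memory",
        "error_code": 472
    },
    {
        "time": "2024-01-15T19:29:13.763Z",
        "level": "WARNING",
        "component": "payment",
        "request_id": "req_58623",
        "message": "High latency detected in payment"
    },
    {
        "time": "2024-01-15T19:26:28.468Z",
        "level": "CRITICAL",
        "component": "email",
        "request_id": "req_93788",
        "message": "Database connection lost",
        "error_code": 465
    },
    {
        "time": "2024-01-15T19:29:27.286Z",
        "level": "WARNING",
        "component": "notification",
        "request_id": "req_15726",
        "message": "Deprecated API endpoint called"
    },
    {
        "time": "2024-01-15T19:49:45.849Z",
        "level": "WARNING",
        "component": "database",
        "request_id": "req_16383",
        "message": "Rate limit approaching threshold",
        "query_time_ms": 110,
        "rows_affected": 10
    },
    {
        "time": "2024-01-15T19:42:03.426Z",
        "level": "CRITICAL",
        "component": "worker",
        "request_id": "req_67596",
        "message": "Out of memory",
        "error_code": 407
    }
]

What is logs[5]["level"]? "CRITICAL"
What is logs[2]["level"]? "CRITICAL"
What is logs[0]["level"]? "CRITICAL"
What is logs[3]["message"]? "Deprecated API endpoint called"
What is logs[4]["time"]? "2024-01-15T19:49:45.849Z"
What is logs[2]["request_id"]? "req_93788"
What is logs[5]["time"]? "2024-01-15T19:42:03.426Z"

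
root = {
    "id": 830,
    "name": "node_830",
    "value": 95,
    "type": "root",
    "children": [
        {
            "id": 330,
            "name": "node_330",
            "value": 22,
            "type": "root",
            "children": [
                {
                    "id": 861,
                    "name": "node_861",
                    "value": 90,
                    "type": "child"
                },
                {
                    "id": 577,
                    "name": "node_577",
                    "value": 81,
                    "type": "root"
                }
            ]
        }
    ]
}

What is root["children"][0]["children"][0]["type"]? "child"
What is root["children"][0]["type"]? "root"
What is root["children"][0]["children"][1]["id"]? 577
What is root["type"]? "root"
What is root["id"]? 830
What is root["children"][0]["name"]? "node_330"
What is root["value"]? 95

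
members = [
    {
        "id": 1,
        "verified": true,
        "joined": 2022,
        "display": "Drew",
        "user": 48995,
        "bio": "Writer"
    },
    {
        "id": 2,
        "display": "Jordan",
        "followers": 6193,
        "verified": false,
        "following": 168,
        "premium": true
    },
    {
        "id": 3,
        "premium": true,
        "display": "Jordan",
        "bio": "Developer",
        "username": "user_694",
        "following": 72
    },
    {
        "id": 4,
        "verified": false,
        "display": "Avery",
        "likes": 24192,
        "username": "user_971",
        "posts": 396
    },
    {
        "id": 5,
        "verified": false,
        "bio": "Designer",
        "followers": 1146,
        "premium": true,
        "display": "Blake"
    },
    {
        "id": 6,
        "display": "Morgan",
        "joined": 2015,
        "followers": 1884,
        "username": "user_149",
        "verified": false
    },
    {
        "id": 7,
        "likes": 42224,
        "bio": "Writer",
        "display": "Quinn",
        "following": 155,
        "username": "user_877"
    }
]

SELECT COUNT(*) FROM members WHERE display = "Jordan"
2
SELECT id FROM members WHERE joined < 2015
[]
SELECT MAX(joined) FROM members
2022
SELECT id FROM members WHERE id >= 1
[1, 2, 3, 4, 5, 6, 7]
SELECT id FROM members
[1, 2, 3, 4, 5, 6, 7]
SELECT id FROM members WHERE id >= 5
[5, 6, 7]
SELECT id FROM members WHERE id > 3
[4, 5, 6, 7]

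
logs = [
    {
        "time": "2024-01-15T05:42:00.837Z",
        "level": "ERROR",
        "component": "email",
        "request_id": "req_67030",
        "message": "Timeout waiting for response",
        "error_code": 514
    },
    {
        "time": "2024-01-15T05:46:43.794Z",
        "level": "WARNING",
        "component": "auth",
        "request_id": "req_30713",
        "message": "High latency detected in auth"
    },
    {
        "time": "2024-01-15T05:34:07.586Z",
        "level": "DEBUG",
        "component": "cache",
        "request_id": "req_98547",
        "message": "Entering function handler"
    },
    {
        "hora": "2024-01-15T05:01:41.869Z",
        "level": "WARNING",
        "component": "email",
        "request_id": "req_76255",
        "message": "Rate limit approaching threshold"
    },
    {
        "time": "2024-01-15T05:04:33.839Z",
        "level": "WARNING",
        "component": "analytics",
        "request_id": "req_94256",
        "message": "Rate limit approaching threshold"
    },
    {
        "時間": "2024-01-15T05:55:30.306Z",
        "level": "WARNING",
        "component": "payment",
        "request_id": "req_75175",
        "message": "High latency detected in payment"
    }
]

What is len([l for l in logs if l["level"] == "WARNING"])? 4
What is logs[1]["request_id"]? "req_30713"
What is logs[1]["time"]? "2024-01-15T05:46:43.794Z"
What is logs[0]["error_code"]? 514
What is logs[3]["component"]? "email"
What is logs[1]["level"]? "WARNING"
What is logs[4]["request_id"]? "req_94256"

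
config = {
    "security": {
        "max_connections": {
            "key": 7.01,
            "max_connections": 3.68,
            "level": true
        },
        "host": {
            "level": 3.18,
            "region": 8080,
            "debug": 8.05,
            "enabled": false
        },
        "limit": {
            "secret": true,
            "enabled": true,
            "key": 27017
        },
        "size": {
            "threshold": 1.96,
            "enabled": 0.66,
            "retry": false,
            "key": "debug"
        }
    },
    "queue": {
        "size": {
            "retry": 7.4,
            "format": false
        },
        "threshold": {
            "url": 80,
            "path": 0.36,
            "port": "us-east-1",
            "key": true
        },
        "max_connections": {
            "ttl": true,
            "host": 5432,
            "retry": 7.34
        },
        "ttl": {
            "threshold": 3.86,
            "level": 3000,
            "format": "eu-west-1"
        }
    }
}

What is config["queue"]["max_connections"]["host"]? 5432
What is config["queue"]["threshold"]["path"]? 0.36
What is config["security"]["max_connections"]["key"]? 7.01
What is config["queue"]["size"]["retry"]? 7.4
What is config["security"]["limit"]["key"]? 27017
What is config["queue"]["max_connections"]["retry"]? 7.34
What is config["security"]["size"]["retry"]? False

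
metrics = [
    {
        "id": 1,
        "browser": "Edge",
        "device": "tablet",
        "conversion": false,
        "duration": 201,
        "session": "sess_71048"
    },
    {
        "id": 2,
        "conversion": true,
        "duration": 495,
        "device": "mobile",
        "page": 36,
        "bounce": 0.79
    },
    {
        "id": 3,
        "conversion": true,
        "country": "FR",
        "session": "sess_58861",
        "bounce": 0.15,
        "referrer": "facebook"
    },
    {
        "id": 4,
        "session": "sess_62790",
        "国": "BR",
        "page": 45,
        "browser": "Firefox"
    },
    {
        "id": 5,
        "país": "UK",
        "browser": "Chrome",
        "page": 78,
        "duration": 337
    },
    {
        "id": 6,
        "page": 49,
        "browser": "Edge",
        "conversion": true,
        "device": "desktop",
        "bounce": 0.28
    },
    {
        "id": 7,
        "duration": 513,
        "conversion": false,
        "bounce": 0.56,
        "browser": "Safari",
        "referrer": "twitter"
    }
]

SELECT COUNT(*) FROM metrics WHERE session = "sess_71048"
1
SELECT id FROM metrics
[1, 2, 3, 4, 5, 6, 7]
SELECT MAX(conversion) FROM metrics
True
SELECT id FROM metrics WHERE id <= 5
[1, 2, 3, 4, 5]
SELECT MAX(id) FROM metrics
7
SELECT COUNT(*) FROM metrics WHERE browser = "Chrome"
1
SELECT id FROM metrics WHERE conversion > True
[]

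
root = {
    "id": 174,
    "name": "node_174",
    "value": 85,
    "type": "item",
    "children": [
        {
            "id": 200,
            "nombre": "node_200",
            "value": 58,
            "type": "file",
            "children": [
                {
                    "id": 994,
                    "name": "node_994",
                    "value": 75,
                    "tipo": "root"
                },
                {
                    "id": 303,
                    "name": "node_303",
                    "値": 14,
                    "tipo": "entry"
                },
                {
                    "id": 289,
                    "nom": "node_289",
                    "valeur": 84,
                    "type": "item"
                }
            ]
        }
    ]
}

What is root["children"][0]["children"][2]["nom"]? "node_289"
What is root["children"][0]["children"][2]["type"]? "item"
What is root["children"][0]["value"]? 58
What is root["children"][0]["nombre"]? "node_200"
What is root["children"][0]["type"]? "file"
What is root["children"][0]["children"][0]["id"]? 994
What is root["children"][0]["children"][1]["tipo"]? "entry"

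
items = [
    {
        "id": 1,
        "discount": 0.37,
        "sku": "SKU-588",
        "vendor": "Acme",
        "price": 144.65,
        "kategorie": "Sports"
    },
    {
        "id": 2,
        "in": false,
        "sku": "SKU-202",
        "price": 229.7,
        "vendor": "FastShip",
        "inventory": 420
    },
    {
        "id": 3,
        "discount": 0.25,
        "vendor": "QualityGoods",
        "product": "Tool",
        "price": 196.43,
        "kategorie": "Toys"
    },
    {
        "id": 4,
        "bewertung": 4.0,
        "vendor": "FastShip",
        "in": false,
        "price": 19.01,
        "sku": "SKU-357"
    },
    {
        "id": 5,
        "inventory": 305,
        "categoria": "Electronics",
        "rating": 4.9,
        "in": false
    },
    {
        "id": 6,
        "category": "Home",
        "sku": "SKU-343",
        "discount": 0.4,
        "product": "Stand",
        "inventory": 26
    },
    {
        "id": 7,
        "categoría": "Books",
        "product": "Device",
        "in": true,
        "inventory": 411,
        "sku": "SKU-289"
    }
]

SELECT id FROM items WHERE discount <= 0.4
[1, 3, 6]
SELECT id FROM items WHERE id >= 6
[6, 7]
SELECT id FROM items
[1, 2, 3, 4, 5, 6, 7]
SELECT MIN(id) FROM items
1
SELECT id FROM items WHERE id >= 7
[7]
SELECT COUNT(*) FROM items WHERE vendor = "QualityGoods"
1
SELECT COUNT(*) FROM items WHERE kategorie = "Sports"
1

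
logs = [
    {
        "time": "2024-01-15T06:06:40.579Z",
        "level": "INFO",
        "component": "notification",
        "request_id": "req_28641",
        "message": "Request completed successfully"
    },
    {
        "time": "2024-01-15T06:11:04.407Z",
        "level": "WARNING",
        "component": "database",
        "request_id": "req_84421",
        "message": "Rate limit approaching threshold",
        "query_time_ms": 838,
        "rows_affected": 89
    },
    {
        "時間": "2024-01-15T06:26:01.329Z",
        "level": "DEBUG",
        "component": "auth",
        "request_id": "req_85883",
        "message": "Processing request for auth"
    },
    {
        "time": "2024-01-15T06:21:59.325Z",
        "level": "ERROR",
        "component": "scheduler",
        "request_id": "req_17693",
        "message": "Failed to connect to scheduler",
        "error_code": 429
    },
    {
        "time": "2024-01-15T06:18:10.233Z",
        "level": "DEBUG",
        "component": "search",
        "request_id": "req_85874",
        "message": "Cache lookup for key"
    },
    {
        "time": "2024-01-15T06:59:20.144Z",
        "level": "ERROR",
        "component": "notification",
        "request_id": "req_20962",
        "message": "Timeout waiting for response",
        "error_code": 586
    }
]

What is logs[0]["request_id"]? "req_28641"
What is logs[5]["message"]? "Timeout waiting for response"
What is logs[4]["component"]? "search"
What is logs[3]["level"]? "ERROR"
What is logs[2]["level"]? "DEBUG"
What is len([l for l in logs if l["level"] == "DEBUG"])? 2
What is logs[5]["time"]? "2024-01-15T06:59:20.144Z"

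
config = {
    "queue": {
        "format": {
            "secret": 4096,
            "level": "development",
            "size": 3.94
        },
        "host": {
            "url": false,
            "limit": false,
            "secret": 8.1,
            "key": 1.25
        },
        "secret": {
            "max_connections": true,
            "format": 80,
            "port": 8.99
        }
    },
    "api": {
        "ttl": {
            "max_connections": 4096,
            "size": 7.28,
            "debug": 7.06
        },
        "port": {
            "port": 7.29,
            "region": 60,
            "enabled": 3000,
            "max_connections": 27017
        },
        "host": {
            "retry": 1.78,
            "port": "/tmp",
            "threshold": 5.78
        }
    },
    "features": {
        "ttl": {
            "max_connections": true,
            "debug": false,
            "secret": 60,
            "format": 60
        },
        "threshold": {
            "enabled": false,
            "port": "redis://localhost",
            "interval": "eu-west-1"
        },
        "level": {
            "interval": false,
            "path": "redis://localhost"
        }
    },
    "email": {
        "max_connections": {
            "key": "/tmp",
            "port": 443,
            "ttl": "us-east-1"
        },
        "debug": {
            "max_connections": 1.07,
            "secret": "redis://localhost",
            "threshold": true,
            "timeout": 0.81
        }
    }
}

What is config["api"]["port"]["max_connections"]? 27017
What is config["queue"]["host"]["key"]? 1.25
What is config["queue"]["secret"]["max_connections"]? True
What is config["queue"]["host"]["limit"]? False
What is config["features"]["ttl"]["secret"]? 60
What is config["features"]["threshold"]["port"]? "redis://localhost"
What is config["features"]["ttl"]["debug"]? False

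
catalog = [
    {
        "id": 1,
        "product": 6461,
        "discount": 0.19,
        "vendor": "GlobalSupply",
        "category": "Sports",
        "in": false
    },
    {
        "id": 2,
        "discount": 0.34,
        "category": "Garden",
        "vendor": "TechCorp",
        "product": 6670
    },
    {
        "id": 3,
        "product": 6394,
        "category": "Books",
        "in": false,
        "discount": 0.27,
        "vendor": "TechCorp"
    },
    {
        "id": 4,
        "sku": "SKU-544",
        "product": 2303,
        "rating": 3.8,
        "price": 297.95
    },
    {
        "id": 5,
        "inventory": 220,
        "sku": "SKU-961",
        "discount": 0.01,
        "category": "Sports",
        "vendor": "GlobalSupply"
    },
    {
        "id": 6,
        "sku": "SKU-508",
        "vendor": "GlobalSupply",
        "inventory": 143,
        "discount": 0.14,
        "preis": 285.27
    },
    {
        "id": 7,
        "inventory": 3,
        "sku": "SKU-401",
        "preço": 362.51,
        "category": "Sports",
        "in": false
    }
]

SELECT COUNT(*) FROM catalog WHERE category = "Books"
1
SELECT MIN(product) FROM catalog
2303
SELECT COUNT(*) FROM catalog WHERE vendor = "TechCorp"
2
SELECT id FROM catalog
[1, 2, 3, 4, 5, 6, 7]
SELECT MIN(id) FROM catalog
1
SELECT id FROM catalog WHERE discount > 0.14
[1, 2, 3]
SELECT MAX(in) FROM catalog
False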